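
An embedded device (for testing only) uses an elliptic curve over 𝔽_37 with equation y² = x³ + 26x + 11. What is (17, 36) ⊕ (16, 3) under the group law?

(17, 36) + (16, 3). λ = (3 - 36)/(16 - 17) ≡ 4/36 mod 37. 36⁻¹ ≡ 36 (mod 37), so λ ≡ 33.
  x = λ² - 17 - 16 = 1089 - 33 ≡ 20; y = λ·(17 - 20) - 36 ≡ 13. → (20, 13)

(20, 13)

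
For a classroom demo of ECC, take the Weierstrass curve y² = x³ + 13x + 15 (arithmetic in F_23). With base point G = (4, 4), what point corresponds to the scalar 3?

(21, 21)

Repeated addition: build up to 3G.
2G: tangent at (4, 4): λ = (3·4² + 13)/(2·4) ≡ 15/8. 8⁻¹ ≡ 3 (mod 23), so λ ≡ 15·3 ≡ 22.
  x = λ² - 4 - 4 = 484 - 8 ≡ 16; y = λ·(4 - 16) - 4 ≡ 8. → (16, 8)
3G: (16, 8) + (4, 4). λ = (4 - 8)/(4 - 16) ≡ 19/11 mod 23. 11⁻¹ ≡ 21 (mod 23), so λ ≡ 8.
  x = λ² - 16 - 4 = 64 - 20 ≡ 21; y = λ·(16 - 21) - 8 ≡ 21. → (21, 21)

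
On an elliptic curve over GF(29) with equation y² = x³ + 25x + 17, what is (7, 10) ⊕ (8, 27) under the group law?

(13, 4)

(7, 10) + (8, 27). λ = (27 - 10)/(8 - 7) ≡ 17/1 mod 29. 1⁻¹ ≡ 1 (mod 29), so λ ≡ 17.
  x = λ² - 7 - 8 = 289 - 15 ≡ 13; y = λ·(7 - 13) - 10 ≡ 4. → (13, 4)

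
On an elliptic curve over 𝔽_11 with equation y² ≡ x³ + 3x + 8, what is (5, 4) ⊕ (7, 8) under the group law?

(3, 0)

(5, 4) + (7, 8). λ = (8 - 4)/(7 - 5) ≡ 4/2 mod 11. 2⁻¹ ≡ 6 (mod 11), so λ ≡ 2.
  x = λ² - 5 - 7 = 4 - 12 ≡ 3; y = λ·(5 - 3) - 4 ≡ 0. → (3, 0)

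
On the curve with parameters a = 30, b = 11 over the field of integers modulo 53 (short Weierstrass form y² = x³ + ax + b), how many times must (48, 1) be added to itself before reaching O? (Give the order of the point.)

2P: tangent at (48, 1): λ = (3·48² + 30)/(2·1) ≡ 52/2. 2⁻¹ ≡ 27 (mod 53), so λ ≡ 52·27 ≡ 26.
  x = λ² - 48 - 48 = 676 - 96 ≡ 50; y = λ·(48 - 50) - 1 ≡ 0. → (50, 0)
3P: (50, 0) + (48, 1). λ = (1 - 0)/(48 - 50) ≡ 1/51 mod 53. 51⁻¹ ≡ 26 (mod 53), so λ ≡ 26.
  x = λ² - 50 - 48 = 676 - 98 ≡ 48; y = λ·(50 - 48) - 0 ≡ 52. → (48, 52)
4P: (48, 52) + (48, 1): same x and y₁ ≡ -y₂, so the sum is O.
4P = O, so the order is 4.

4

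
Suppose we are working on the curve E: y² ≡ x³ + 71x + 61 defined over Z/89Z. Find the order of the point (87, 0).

2

2P: (87, 0) + (87, 0): same x and y₁ ≡ -y₂, so the sum is O.
2P = O, so the order is 2.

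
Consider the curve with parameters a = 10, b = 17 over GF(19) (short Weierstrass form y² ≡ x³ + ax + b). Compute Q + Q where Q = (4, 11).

tangent at (4, 11): λ = (3·4² + 10)/(2·11) ≡ 1/3. 3⁻¹ ≡ 13 (mod 19), so λ ≡ 1·13 ≡ 13.
  x = λ² - 4 - 4 = 169 - 8 ≡ 9; y = λ·(4 - 9) - 11 ≡ 0. → (9, 0)

(9, 0)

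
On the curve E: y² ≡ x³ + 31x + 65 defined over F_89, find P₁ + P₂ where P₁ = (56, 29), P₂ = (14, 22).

(66, 88)

(56, 29) + (14, 22). λ = (22 - 29)/(14 - 56) ≡ 82/47 mod 89. 47⁻¹ ≡ 36 (mod 89), so λ ≡ 15.
  x = λ² - 56 - 14 = 225 - 70 ≡ 66; y = λ·(56 - 66) - 29 ≡ 88. → (66, 88)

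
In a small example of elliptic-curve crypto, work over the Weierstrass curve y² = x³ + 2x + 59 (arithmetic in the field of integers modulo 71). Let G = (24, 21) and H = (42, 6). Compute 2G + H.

First 2G:
Repeated addition: build up to 2G.
2G: tangent at (24, 21): λ = (3·24² + 2)/(2·21) ≡ 26/42. 42⁻¹ ≡ 22 (mod 71), so λ ≡ 26·22 ≡ 4.
  x = λ² - 24 - 24 = 16 - 48 ≡ 39; y = λ·(24 - 39) - 21 ≡ 61. → (39, 61)
2G = (39, 61).
Finally 2G + H:
(39, 61) + (42, 6). λ = (6 - 61)/(42 - 39) ≡ 16/3 mod 71. 3⁻¹ ≡ 24 (mod 71) since 3·24 = 72 ≡ 1, so λ ≡ 29.
  x = λ² - 39 - 42 = 841 - 81 ≡ 50; y = λ·(39 - 50) - 61 ≡ 46. → (50, 46)

(50, 46)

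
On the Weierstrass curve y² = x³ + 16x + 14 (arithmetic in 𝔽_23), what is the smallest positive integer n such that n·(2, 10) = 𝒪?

11

2P: tangent at (2, 10): λ = (3·2² + 16)/(2·10) ≡ 5/20. 20⁻¹ ≡ 15 (mod 23) since 20·15 = 300 ≡ 1, so λ ≡ 5·15 ≡ 6.
  x = λ² - 2 - 2 = 36 - 4 ≡ 9; y = λ·(2 - 9) - 10 ≡ 17. → (9, 17)
3P: (9, 17) + (2, 10). λ = (10 - 17)/(2 - 9) ≡ 16/16 mod 23. 16⁻¹ ≡ 13 (mod 23), so λ ≡ 1.
  x = λ² - 9 - 2 = 1 - 11 ≡ 13; y = λ·(9 - 13) - 17 ≡ 2. → (13, 2)
4P: (13, 2) + (2, 10). λ = (10 - 2)/(2 - 13) ≡ 8/12 mod 23. 12⁻¹ ≡ 2 (mod 23), so λ ≡ 16.
  x = λ² - 13 - 2 = 256 - 15 ≡ 11; y = λ·(13 - 11) - 2 ≡ 7. → (11, 7)
5P: (11, 7) + (2, 10). λ = (10 - 7)/(2 - 11) ≡ 3/14 mod 23. 14⁻¹ ≡ 5 (mod 23), so λ ≡ 15.
  x = λ² - 11 - 2 = 225 - 13 ≡ 5; y = λ·(11 - 5) - 7 ≡ 14. → (5, 14)
6P: (5, 14) + (2, 10). λ = (10 - 14)/(2 - 5) ≡ 19/20 mod 23. 20⁻¹ ≡ 15 (mod 23), so λ ≡ 9.
  x = λ² - 5 - 2 = 81 - 7 ≡ 5; y = λ·(5 - 5) - 14 ≡ 9. → (5, 9)
7P: (5, 9) + (2, 10). λ = (10 - 9)/(2 - 5) ≡ 1/20 mod 23. 20⁻¹ ≡ 15 (mod 23) since 20·15 = 300 ≡ 1, so λ ≡ 15.
  x = λ² - 5 - 2 = 225 - 7 ≡ 11; y = λ·(5 - 11) - 9 ≡ 16. → (11, 16)
8P: (11, 16) + (2, 10). λ = (10 - 16)/(2 - 11) ≡ 17/14 mod 23. 14⁻¹ ≡ 5 (mod 23) since 14·5 = 70 ≡ 1, so λ ≡ 16.
  x = λ² - 11 - 2 = 256 - 13 ≡ 13; y = λ·(11 - 13) - 16 ≡ 21. → (13, 21)
9P: (13, 21) + (2, 10). λ = (10 - 21)/(2 - 13) ≡ 12/12 mod 23. 12⁻¹ ≡ 2 (mod 23), so λ ≡ 1.
  x = λ² - 13 - 2 = 1 - 15 ≡ 9; y = λ·(13 - 9) - 21 ≡ 6. → (9, 6)
10P: (9, 6) + (2, 10). λ = (10 - 6)/(2 - 9) ≡ 4/16 mod 23. 16⁻¹ ≡ 13 (mod 23), so λ ≡ 6.
  x = λ² - 9 - 2 = 36 - 11 ≡ 2; y = λ·(9 - 2) - 6 ≡ 13. → (2, 13)
11P: (2, 13) + (2, 10): same x and y₁ ≡ -y₂, so the sum is 𝒪.
11P = 𝒪, so the order is 11.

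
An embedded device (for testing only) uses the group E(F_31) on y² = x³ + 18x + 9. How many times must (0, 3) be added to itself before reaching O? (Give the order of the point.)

7

2P: tangent at (0, 3): λ = (3·0² + 18)/(2·3) ≡ 18/6. 6⁻¹ ≡ 26 (mod 31), so λ ≡ 18·26 ≡ 3.
  x = λ² - 0 - 0 = 9 - 0 ≡ 9; y = λ·(0 - 9) - 3 ≡ 1. → (9, 1)
3P: (9, 1) + (0, 3). λ = (3 - 1)/(0 - 9) ≡ 2/22 mod 31. 22⁻¹ ≡ 24 (mod 31), so λ ≡ 17.
  x = λ² - 9 - 0 = 289 - 9 ≡ 1; y = λ·(9 - 1) - 1 ≡ 11. → (1, 11)
4P: (1, 11) + (0, 3). λ = (3 - 11)/(0 - 1) ≡ 23/30 mod 31. 30⁻¹ ≡ 30 (mod 31), so λ ≡ 8.
  x = λ² - 1 - 0 = 64 - 1 ≡ 1; y = λ·(1 - 1) - 11 ≡ 20. → (1, 20)
5P: (1, 20) + (0, 3). λ = (3 - 20)/(0 - 1) ≡ 14/30 mod 31. 30⁻¹ ≡ 30 (mod 31), so λ ≡ 17.
  x = λ² - 1 - 0 = 289 - 1 ≡ 9; y = λ·(1 - 9) - 20 ≡ 30. → (9, 30)
6P: (9, 30) + (0, 3). λ = (3 - 30)/(0 - 9) ≡ 4/22 mod 31. 22⁻¹ ≡ 24 (mod 31), so λ ≡ 3.
  x = λ² - 9 - 0 = 9 - 9 ≡ 0; y = λ·(9 - 0) - 30 ≡ 28. → (0, 28)
7P: (0, 28) + (0, 3): same x and y₁ ≡ -y₂, so the sum is O.
7P = O, so the order is 7.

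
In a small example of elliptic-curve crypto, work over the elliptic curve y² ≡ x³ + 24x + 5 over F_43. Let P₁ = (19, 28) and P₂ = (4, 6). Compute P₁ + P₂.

(34, 36)

(19, 28) + (4, 6). λ = (6 - 28)/(4 - 19) ≡ 21/28 mod 43. 28⁻¹ ≡ 20 (mod 43), so λ ≡ 33.
  x = λ² - 19 - 4 = 1089 - 23 ≡ 34; y = λ·(19 - 34) - 28 ≡ 36. → (34, 36)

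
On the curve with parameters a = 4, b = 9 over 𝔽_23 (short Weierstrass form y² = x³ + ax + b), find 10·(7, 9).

(11, 2)

Write G = (7, 9).
Double-and-add on 10 = (1010)₂. Start with G = (7, 9) for the leading 1-bit.
double: tangent at (7, 9): λ = (3·7² + 4)/(2·9) ≡ 13/18. 18⁻¹ ≡ 9 (mod 23) since 18·9 = 162 ≡ 1, so λ ≡ 13·9 ≡ 2.
  x = λ² - 7 - 7 = 4 - 14 ≡ 13; y = λ·(7 - 13) - 9 ≡ 2. → (13, 2)
double: tangent at (13, 2): λ = (3·13² + 4)/(2·2) ≡ 5/4. 4⁻¹ ≡ 6 (mod 23) since 4·6 = 24 ≡ 1, so λ ≡ 5·6 ≡ 7.
  x = λ² - 13 - 13 = 49 - 26 ≡ 0; y = λ·(13 - 0) - 2 ≡ 20. → (0, 20)
add G: (0, 20) + (7, 9). λ = (9 - 20)/(7 - 0) ≡ 12/7 mod 23. 7⁻¹ ≡ 10 (mod 23), so λ ≡ 5.
  x = λ² - 0 - 7 = 25 - 7 ≡ 18; y = λ·(0 - 18) - 20 ≡ 5. → (18, 5)
double: tangent at (18, 5): λ = (3·18² + 4)/(2·5) ≡ 10/10. 10⁻¹ ≡ 7 (mod 23) since 10·7 = 70 ≡ 1, so λ ≡ 10·7 ≡ 1.
  x = λ² - 18 - 18 = 1 - 36 ≡ 11; y = λ·(18 - 11) - 5 ≡ 2. → (11, 2)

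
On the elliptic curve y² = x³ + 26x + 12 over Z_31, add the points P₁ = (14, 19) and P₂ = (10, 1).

(14, 19) + (10, 1). λ = (1 - 19)/(10 - 14) ≡ 13/27 mod 31. 27⁻¹ ≡ 23 (mod 31), so λ ≡ 20.
  x = λ² - 14 - 10 = 400 - 24 ≡ 4; y = λ·(14 - 4) - 19 ≡ 26. → (4, 26)

(4, 26)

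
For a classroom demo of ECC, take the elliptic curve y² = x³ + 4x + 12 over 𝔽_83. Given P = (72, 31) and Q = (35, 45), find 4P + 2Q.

(34, 39)

First 4P:
Double-and-add on 4 = (100)₂. Start with P = (72, 31) for the leading 1-bit.
double: tangent at (72, 31): λ = (3·72² + 4)/(2·31) ≡ 35/62. 62⁻¹ ≡ 79 (mod 83), so λ ≡ 35·79 ≡ 26.
  x = λ² - 72 - 72 = 676 - 144 ≡ 34; y = λ·(72 - 34) - 31 ≡ 44. → (34, 44)
double: tangent at (34, 44): λ = (3·34² + 4)/(2·44) ≡ 69/5. 5⁻¹ ≡ 50 (mod 83), so λ ≡ 69·50 ≡ 47.
  x = λ² - 34 - 34 = 2209 - 68 ≡ 66; y = λ·(34 - 66) - 44 ≡ 29. → (66, 29)
4P = (66, 29).
Next 2Q:
Repeated addition: build up to 2Q.
2Q: tangent at (35, 45): λ = (3·35² + 4)/(2·45) ≡ 27/7. 7⁻¹ ≡ 12 (mod 83), so λ ≡ 27·12 ≡ 75.
  x = λ² - 35 - 35 = 5625 - 70 ≡ 77; y = λ·(35 - 77) - 45 ≡ 42. → (77, 42)
2Q = (77, 42).
Finally 4P + 2Q:
(66, 29) + (77, 42). λ = (42 - 29)/(77 - 66) ≡ 13/11 mod 83. 11⁻¹ ≡ 68 (mod 83), so λ ≡ 54.
  x = λ² - 66 - 77 = 2916 - 143 ≡ 34; y = λ·(66 - 34) - 29 ≡ 39. → (34, 39)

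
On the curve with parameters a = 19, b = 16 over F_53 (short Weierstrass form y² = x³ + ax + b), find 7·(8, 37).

Write P = (8, 37).
Repeated addition: build up to 7P.
2P: tangent at (8, 37): λ = (3·8² + 19)/(2·37) ≡ 52/21. 21⁻¹ ≡ 48 (mod 53) since 21·48 = 1008 ≡ 1, so λ ≡ 52·48 ≡ 5.
  x = λ² - 8 - 8 = 25 - 16 ≡ 9; y = λ·(8 - 9) - 37 ≡ 11. → (9, 11)
3P: (9, 11) + (8, 37). λ = (37 - 11)/(8 - 9) ≡ 26/52 mod 53. 52⁻¹ ≡ 52 (mod 53) since 52·52 = 2704 ≡ 1, so λ ≡ 27.
  x = λ² - 9 - 8 = 729 - 17 ≡ 23; y = λ·(9 - 23) - 11 ≡ 35. → (23, 35)
4P: (23, 35) + (8, 37). λ = (37 - 35)/(8 - 23) ≡ 2/38 mod 53. 38⁻¹ ≡ 7 (mod 53) since 38·7 = 266 ≡ 1, so λ ≡ 14.
  x = λ² - 23 - 8 = 196 - 31 ≡ 6; y = λ·(23 - 6) - 35 ≡ 44. → (6, 44)
5P: (6, 44) + (8, 37). λ = (37 - 44)/(8 - 6) ≡ 46/2 mod 53. 2⁻¹ ≡ 27 (mod 53), so λ ≡ 23.
  x = λ² - 6 - 8 = 529 - 14 ≡ 38; y = λ·(6 - 38) - 44 ≡ 15. → (38, 15)
6P: (38, 15) + (8, 37). λ = (37 - 15)/(8 - 38) ≡ 22/23 mod 53. 23⁻¹ ≡ 30 (mod 53), so λ ≡ 24.
  x = λ² - 38 - 8 = 576 - 46 ≡ 0; y = λ·(38 - 0) - 15 ≡ 49. → (0, 49)
7P: (0, 49) + (8, 37). λ = (37 - 49)/(8 - 0) ≡ 41/8 mod 53. 8⁻¹ ≡ 20 (mod 53), so λ ≡ 25.
  x = λ² - 0 - 8 = 625 - 8 ≡ 34; y = λ·(0 - 34) - 49 ≡ 2. → (34, 2)

(34, 2)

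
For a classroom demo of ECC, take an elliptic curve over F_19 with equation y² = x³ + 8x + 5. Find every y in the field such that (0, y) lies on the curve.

9, 10

x³ + 8x + 5 = 5 ≡ 5 (mod 19).
Square roots of 5 mod 19: 9 and 10 (since 9² = 81 ≡ 5).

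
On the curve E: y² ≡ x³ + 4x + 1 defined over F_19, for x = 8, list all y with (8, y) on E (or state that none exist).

none

x³ + 4x + 1 = 545 ≡ 13 (mod 19).
13 is a non-residue mod 19; no y exists.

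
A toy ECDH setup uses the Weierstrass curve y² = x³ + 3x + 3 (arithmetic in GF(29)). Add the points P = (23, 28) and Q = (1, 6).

(6, 18)

(23, 28) + (1, 6). λ = (6 - 28)/(1 - 23) ≡ 7/7 mod 29. 7⁻¹ ≡ 25 (mod 29) since 7·25 = 175 ≡ 1, so λ ≡ 1.
  x = λ² - 23 - 1 = 1 - 24 ≡ 6; y = λ·(23 - 6) - 28 ≡ 18. → (6, 18)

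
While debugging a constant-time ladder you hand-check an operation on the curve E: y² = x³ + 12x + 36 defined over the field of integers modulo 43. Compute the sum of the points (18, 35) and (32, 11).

(18, 35) + (32, 11). λ = (11 - 35)/(32 - 18) ≡ 19/14 mod 43. 14⁻¹ ≡ 40 (mod 43), so λ ≡ 29.
  x = λ² - 18 - 32 = 841 - 50 ≡ 17; y = λ·(18 - 17) - 35 ≡ 37. → (17, 37)

(17, 37)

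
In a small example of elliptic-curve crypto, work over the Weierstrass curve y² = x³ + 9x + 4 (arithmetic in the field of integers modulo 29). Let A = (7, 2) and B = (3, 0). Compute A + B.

(12, 10)

(7, 2) + (3, 0). λ = (0 - 2)/(3 - 7) ≡ 27/25 mod 29. 25⁻¹ ≡ 7 (mod 29), so λ ≡ 15.
  x = λ² - 7 - 3 = 225 - 10 ≡ 12; y = λ·(7 - 12) - 2 ≡ 10. → (12, 10)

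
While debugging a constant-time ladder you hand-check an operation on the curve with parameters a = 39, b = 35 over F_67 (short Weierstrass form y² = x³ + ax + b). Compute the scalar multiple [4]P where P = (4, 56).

Repeated addition: build up to 4P.
2P: tangent at (4, 56): λ = (3·4² + 39)/(2·56) ≡ 20/45. 45⁻¹ ≡ 3 (mod 67), so λ ≡ 20·3 ≡ 60.
  x = λ² - 4 - 4 = 3600 - 8 ≡ 41; y = λ·(4 - 41) - 56 ≡ 2. → (41, 2)
3P: (41, 2) + (4, 56). λ = (56 - 2)/(4 - 41) ≡ 54/30 mod 67. 30⁻¹ ≡ 38 (mod 67), so λ ≡ 42.
  x = λ² - 41 - 4 = 1764 - 45 ≡ 44; y = λ·(41 - 44) - 2 ≡ 6. → (44, 6)
4P: (44, 6) + (4, 56). λ = (56 - 6)/(4 - 44) ≡ 50/27 mod 67. 27⁻¹ ≡ 5 (mod 67), so λ ≡ 49.
  x = λ² - 44 - 4 = 2401 - 48 ≡ 8; y = λ·(44 - 8) - 6 ≡ 16. → (8, 16)

(8, 16)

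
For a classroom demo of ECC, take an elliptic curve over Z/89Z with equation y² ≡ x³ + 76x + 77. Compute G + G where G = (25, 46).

(84, 62)

tangent at (25, 46): λ = (3·25² + 76)/(2·46) ≡ 82/3. 3⁻¹ ≡ 30 (mod 89), so λ ≡ 82·30 ≡ 57.
  x = λ² - 25 - 25 = 3249 - 50 ≡ 84; y = λ·(25 - 84) - 46 ≡ 62. → (84, 62)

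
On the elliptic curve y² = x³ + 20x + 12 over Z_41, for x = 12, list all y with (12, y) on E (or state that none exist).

x³ + 20x + 12 = 1980 ≡ 12 (mod 41).
12 is a non-residue mod 41; no y exists.

none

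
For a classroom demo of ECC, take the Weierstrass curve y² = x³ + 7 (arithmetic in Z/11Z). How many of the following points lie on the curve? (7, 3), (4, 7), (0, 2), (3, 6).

(7, 3): 3² ≡ 9, rhs ≡ 9 → on.
(4, 7): 7² ≡ 5, rhs ≡ 5 → on.
(0, 2): 2² ≡ 4, rhs ≡ 7 → off.
(3, 6): 6² ≡ 3, rhs ≡ 1 → off.

2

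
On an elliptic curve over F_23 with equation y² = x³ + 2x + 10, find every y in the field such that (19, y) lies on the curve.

none

x³ + 2x + 10 = 6907 ≡ 7 (mod 23).
7 is a non-residue mod 23; no y exists.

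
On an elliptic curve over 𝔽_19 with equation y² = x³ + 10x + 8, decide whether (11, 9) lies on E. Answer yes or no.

yes

y² = 9² ≡ 5; x³ + 10x + 8 = 1449 ≡ 5 (mod 19). 5 = 5.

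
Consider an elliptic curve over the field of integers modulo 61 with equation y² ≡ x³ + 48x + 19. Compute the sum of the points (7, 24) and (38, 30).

(38, 31)

(7, 24) + (38, 30). λ = (30 - 24)/(38 - 7) ≡ 6/31 mod 61. 31⁻¹ ≡ 2 (mod 61), so λ ≡ 12.
  x = λ² - 7 - 38 = 144 - 45 ≡ 38; y = λ·(7 - 38) - 24 ≡ 31. → (38, 31)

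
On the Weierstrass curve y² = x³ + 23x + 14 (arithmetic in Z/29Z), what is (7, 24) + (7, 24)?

(14, 8)

tangent at (7, 24): λ = (3·7² + 23)/(2·24) ≡ 25/19. 19⁻¹ ≡ 26 (mod 29) since 19·26 = 494 ≡ 1, so λ ≡ 25·26 ≡ 12.
  x = λ² - 7 - 7 = 144 - 14 ≡ 14; y = λ·(7 - 14) - 24 ≡ 8. → (14, 8)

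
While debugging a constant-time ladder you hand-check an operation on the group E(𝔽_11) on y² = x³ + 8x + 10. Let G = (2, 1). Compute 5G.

(8, 6)

Repeated addition: build up to 5G.
2G: tangent at (2, 1): λ = (3·2² + 8)/(2·1) ≡ 9/2. 2⁻¹ ≡ 6 (mod 11), so λ ≡ 9·6 ≡ 10.
  x = λ² - 2 - 2 = 100 - 4 ≡ 8; y = λ·(2 - 8) - 1 ≡ 5. → (8, 5)
3G: (8, 5) + (2, 1). λ = (1 - 5)/(2 - 8) ≡ 7/5 mod 11. 5⁻¹ ≡ 9 (mod 11) since 5·9 = 45 ≡ 1, so λ ≡ 8.
  x = λ² - 8 - 2 = 64 - 10 ≡ 10; y = λ·(8 - 10) - 5 ≡ 1. → (10, 1)
4G: (10, 1) + (2, 1). λ = (1 - 1)/(2 - 10) ≡ 0/3 mod 11. 3⁻¹ ≡ 4 (mod 11) since 3·4 = 12 ≡ 1, so λ ≡ 0.
  x = λ² - 10 - 2 = 0 - 12 ≡ 10; y = λ·(10 - 10) - 1 ≡ 10. → (10, 10)
5G: (10, 10) + (2, 1). λ = (1 - 10)/(2 - 10) ≡ 2/3 mod 11. 3⁻¹ ≡ 4 (mod 11), so λ ≡ 8.
  x = λ² - 10 - 2 = 64 - 12 ≡ 8; y = λ·(10 - 8) - 10 ≡ 6. → (8, 6)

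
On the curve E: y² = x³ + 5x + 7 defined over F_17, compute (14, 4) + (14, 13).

The two points share x = 14 and their y-coordinates satisfy 4 + 13 ≡ 0 (mod 17), so they are inverses. Their sum is ∞.

O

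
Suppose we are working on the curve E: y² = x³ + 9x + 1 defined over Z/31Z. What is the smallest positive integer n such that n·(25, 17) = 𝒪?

2P: tangent at (25, 17): λ = (3·25² + 9)/(2·17) ≡ 24/3. 3⁻¹ ≡ 21 (mod 31), so λ ≡ 24·21 ≡ 8.
  x = λ² - 25 - 25 = 64 - 50 ≡ 14; y = λ·(25 - 14) - 17 ≡ 9. → (14, 9)
3P: (14, 9) + (25, 17). λ = (17 - 9)/(25 - 14) ≡ 8/11 mod 31. 11⁻¹ ≡ 17 (mod 31) since 11·17 = 187 ≡ 1, so λ ≡ 12.
  x = λ² - 14 - 25 = 144 - 39 ≡ 12; y = λ·(14 - 12) - 9 ≡ 15. → (12, 15)
4P: (12, 15) + (25, 17). λ = (17 - 15)/(25 - 12) ≡ 2/13 mod 31. 13⁻¹ ≡ 12 (mod 31), so λ ≡ 24.
  x = λ² - 12 - 25 = 576 - 37 ≡ 12; y = λ·(12 - 12) - 15 ≡ 16. → (12, 16)
5P: (12, 16) + (25, 17). λ = (17 - 16)/(25 - 12) ≡ 1/13 mod 31. 13⁻¹ ≡ 12 (mod 31), so λ ≡ 12.
  x = λ² - 12 - 25 = 144 - 37 ≡ 14; y = λ·(12 - 14) - 16 ≡ 22. → (14, 22)
6P: (14, 22) + (25, 17). λ = (17 - 22)/(25 - 14) ≡ 26/11 mod 31. 11⁻¹ ≡ 17 (mod 31) since 11·17 = 187 ≡ 1, so λ ≡ 8.
  x = λ² - 14 - 25 = 64 - 39 ≡ 25; y = λ·(14 - 25) - 22 ≡ 14. → (25, 14)
7P: (25, 14) + (25, 17): same x and y₁ ≡ -y₂, so the sum is 𝒪.
7P = 𝒪, so the order is 7.

7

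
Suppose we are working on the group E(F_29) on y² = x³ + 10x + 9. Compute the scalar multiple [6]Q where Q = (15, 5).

Repeated addition: build up to 6Q.
2Q: tangent at (15, 5): λ = (3·15² + 10)/(2·5) ≡ 18/10. 10⁻¹ ≡ 3 (mod 29), so λ ≡ 18·3 ≡ 25.
  x = λ² - 15 - 15 = 625 - 30 ≡ 15; y = λ·(15 - 15) - 5 ≡ 24. → (15, 24)
3Q: (15, 24) + (15, 5): same x and y₁ ≡ -y₂, so the sum is O.
4Q: O + (15, 5) = (15, 5) (identity).
5Q: tangent at (15, 5): λ = (3·15² + 10)/(2·5) ≡ 18/10. 10⁻¹ ≡ 3 (mod 29) since 10·3 = 30 ≡ 1, so λ ≡ 18·3 ≡ 25.
  x = λ² - 15 - 15 = 625 - 30 ≡ 15; y = λ·(15 - 15) - 5 ≡ 24. → (15, 24)
6Q: (15, 24) + (15, 5): same x and y₁ ≡ -y₂, so the sum is O.

O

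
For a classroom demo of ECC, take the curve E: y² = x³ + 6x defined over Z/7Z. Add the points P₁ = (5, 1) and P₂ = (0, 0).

(5, 1) + (0, 0). λ = (0 - 1)/(0 - 5) ≡ 6/2 mod 7. 2⁻¹ ≡ 4 (mod 7) since 2·4 = 8 ≡ 1, so λ ≡ 3.
  x = λ² - 5 - 0 = 9 - 5 ≡ 4; y = λ·(5 - 4) - 1 ≡ 2. → (4, 2)

(4, 2)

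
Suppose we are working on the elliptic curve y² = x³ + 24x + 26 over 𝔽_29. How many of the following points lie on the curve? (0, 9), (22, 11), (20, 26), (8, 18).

(0, 9): 9² ≡ 23, rhs ≡ 26 → off.
(22, 11): 11² ≡ 5, rhs ≡ 8 → off.
(20, 26): 26² ≡ 9, rhs ≡ 9 → on.
(8, 18): 18² ≡ 5, rhs ≡ 5 → on.

2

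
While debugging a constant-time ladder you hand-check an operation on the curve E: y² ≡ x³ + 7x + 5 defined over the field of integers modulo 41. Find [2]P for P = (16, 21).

(25, 15)

tangent at (16, 21): λ = (3·16² + 7)/(2·21) ≡ 37/1. 1⁻¹ ≡ 1 (mod 41) since 1·1 = 1 ≡ 1, so λ ≡ 37·1 ≡ 37.
  x = λ² - 16 - 16 = 1369 - 32 ≡ 25; y = λ·(16 - 25) - 21 ≡ 15. → (25, 15)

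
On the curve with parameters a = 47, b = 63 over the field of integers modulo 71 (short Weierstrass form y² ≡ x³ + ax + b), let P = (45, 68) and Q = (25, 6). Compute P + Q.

(17, 33)

(45, 68) + (25, 6). λ = (6 - 68)/(25 - 45) ≡ 9/51 mod 71. 51⁻¹ ≡ 39 (mod 71), so λ ≡ 67.
  x = λ² - 45 - 25 = 4489 - 70 ≡ 17; y = λ·(45 - 17) - 68 ≡ 33. → (17, 33)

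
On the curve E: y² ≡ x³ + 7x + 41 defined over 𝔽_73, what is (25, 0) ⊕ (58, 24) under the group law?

(40, 9)

(25, 0) + (58, 24). λ = (24 - 0)/(58 - 25) ≡ 24/33 mod 73. 33⁻¹ ≡ 31 (mod 73), so λ ≡ 14.
  x = λ² - 25 - 58 = 196 - 83 ≡ 40; y = λ·(25 - 40) - 0 ≡ 9. → (40, 9)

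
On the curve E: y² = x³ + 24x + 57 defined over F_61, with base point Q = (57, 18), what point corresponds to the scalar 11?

Repeated addition: build up to 11Q.
2Q: tangent at (57, 18): λ = (3·57² + 24)/(2·18) ≡ 11/36. 36⁻¹ ≡ 39 (mod 61), so λ ≡ 11·39 ≡ 2.
  x = λ² - 57 - 57 = 4 - 114 ≡ 12; y = λ·(57 - 12) - 18 ≡ 11. → (12, 11)
3Q: (12, 11) + (57, 18). λ = (18 - 11)/(57 - 12) ≡ 7/45 mod 61. 45⁻¹ ≡ 19 (mod 61) since 45·19 = 855 ≡ 1, so λ ≡ 11.
  x = λ² - 12 - 57 = 121 - 69 ≡ 52; y = λ·(12 - 52) - 11 ≡ 37. → (52, 37)
4Q: (52, 37) + (57, 18). λ = (18 - 37)/(57 - 52) ≡ 42/5 mod 61. 5⁻¹ ≡ 49 (mod 61) since 5·49 = 245 ≡ 1, so λ ≡ 45.
  x = λ² - 52 - 57 = 2025 - 109 ≡ 25; y = λ·(52 - 25) - 37 ≡ 19. → (25, 19)
5Q: (25, 19) + (57, 18). λ = (18 - 19)/(57 - 25) ≡ 60/32 mod 61. 32⁻¹ ≡ 21 (mod 61), so λ ≡ 40.
  x = λ² - 25 - 57 = 1600 - 82 ≡ 54; y = λ·(25 - 54) - 19 ≡ 41. → (54, 41)
6Q: (54, 41) + (57, 18). λ = (18 - 41)/(57 - 54) ≡ 38/3 mod 61. 3⁻¹ ≡ 41 (mod 61) since 3·41 = 123 ≡ 1, so λ ≡ 33.
  x = λ² - 54 - 57 = 1089 - 111 ≡ 2; y = λ·(54 - 2) - 41 ≡ 28. → (2, 28)
7Q: (2, 28) + (57, 18). λ = (18 - 28)/(57 - 2) ≡ 51/55 mod 61. 55⁻¹ ≡ 10 (mod 61), so λ ≡ 22.
  x = λ² - 2 - 57 = 484 - 59 ≡ 59; y = λ·(2 - 59) - 28 ≡ 60. → (59, 60)
8Q: (59, 60) + (57, 18). λ = (18 - 60)/(57 - 59) ≡ 19/59 mod 61. 59⁻¹ ≡ 30 (mod 61), so λ ≡ 21.
  x = λ² - 59 - 57 = 441 - 116 ≡ 20; y = λ·(59 - 20) - 60 ≡ 27. → (20, 27)
9Q: (20, 27) + (57, 18). λ = (18 - 27)/(57 - 20) ≡ 52/37 mod 61. 37⁻¹ ≡ 33 (mod 61), so λ ≡ 8.
  x = λ² - 20 - 57 = 64 - 77 ≡ 48; y = λ·(20 - 48) - 27 ≡ 54. → (48, 54)
10Q: (48, 54) + (57, 18). λ = (18 - 54)/(57 - 48) ≡ 25/9 mod 61. 9⁻¹ ≡ 34 (mod 61), so λ ≡ 57.
  x = λ² - 48 - 57 = 3249 - 105 ≡ 33; y = λ·(48 - 33) - 54 ≡ 8. → (33, 8)
11Q: (33, 8) + (57, 18). λ = (18 - 8)/(57 - 33) ≡ 10/24 mod 61. 24⁻¹ ≡ 28 (mod 61) since 24·28 = 672 ≡ 1, so λ ≡ 36.
  x = λ² - 33 - 57 = 1296 - 90 ≡ 47; y = λ·(33 - 47) - 8 ≡ 37. → (47, 37)

(47, 37)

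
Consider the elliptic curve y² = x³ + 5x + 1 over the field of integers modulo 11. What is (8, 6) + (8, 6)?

tangent at (8, 6): λ = (3·8² + 5)/(2·6) ≡ 10/1. 1⁻¹ ≡ 1 (mod 11), so λ ≡ 10·1 ≡ 10.
  x = λ² - 8 - 8 = 100 - 16 ≡ 7; y = λ·(8 - 7) - 6 ≡ 4. → (7, 4)

(7, 4)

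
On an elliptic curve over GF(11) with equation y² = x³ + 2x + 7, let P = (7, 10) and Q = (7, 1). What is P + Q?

O

The two points share x = 7 and their y-coordinates satisfy 10 + 1 ≡ 0 (mod 11), so they are inverses. Their sum is O.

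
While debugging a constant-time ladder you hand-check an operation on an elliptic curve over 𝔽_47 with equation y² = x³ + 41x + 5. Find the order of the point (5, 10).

11

2P: tangent at (5, 10): λ = (3·5² + 41)/(2·10) ≡ 22/20. 20⁻¹ ≡ 40 (mod 47), so λ ≡ 22·40 ≡ 34.
  x = λ² - 5 - 5 = 1156 - 10 ≡ 18; y = λ·(5 - 18) - 10 ≡ 18. → (18, 18)
3P: (18, 18) + (5, 10). λ = (10 - 18)/(5 - 18) ≡ 39/34 mod 47. 34⁻¹ ≡ 18 (mod 47), so λ ≡ 44.
  x = λ² - 18 - 5 = 1936 - 23 ≡ 33; y = λ·(18 - 33) - 18 ≡ 27. → (33, 27)
4P: (33, 27) + (5, 10). λ = (10 - 27)/(5 - 33) ≡ 30/19 mod 47. 19⁻¹ ≡ 5 (mod 47), so λ ≡ 9.
  x = λ² - 33 - 5 = 81 - 38 ≡ 43; y = λ·(33 - 43) - 27 ≡ 24. → (43, 24)
5P: (43, 24) + (5, 10). λ = (10 - 24)/(5 - 43) ≡ 33/9 mod 47. 9⁻¹ ≡ 21 (mod 47), so λ ≡ 35.
  x = λ² - 43 - 5 = 1225 - 48 ≡ 2; y = λ·(43 - 2) - 24 ≡ 1. → (2, 1)
6P: (2, 1) + (5, 10). λ = (10 - 1)/(5 - 2) ≡ 9/3 mod 47. 3⁻¹ ≡ 16 (mod 47), so λ ≡ 3.
  x = λ² - 2 - 5 = 9 - 7 ≡ 2; y = λ·(2 - 2) - 1 ≡ 46. → (2, 46)
7P: (2, 46) + (5, 10). λ = (10 - 46)/(5 - 2) ≡ 11/3 mod 47. 3⁻¹ ≡ 16 (mod 47) since 3·16 = 48 ≡ 1, so λ ≡ 35.
  x = λ² - 2 - 5 = 1225 - 7 ≡ 43; y = λ·(2 - 43) - 46 ≡ 23. → (43, 23)
8P: (43, 23) + (5, 10). λ = (10 - 23)/(5 - 43) ≡ 34/9 mod 47. 9⁻¹ ≡ 21 (mod 47), so λ ≡ 9.
  x = λ² - 43 - 5 = 81 - 48 ≡ 33; y = λ·(43 - 33) - 23 ≡ 20. → (33, 20)
9P: (33, 20) + (5, 10). λ = (10 - 20)/(5 - 33) ≡ 37/19 mod 47. 19⁻¹ ≡ 5 (mod 47) since 19·5 = 95 ≡ 1, so λ ≡ 44.
  x = λ² - 33 - 5 = 1936 - 38 ≡ 18; y = λ·(33 - 18) - 20 ≡ 29. → (18, 29)
10P: (18, 29) + (5, 10). λ = (10 - 29)/(5 - 18) ≡ 28/34 mod 47. 34⁻¹ ≡ 18 (mod 47) since 34·18 = 612 ≡ 1, so λ ≡ 34.
  x = λ² - 18 - 5 = 1156 - 23 ≡ 5; y = λ·(18 - 5) - 29 ≡ 37. → (5, 37)
11P: (5, 37) + (5, 10): same x and y₁ ≡ -y₂, so the sum is ∞.
11P = ∞, so the order is 11.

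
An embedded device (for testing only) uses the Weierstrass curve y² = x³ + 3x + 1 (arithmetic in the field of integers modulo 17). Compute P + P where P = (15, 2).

tangent at (15, 2): λ = (3·15² + 3)/(2·2) ≡ 15/4. 4⁻¹ ≡ 13 (mod 17) since 4·13 = 52 ≡ 1, so λ ≡ 15·13 ≡ 8.
  x = λ² - 15 - 15 = 64 - 30 ≡ 0; y = λ·(15 - 0) - 2 ≡ 16. → (0, 16)

(0, 16)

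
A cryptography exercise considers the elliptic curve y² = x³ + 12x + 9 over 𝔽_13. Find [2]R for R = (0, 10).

tangent at (0, 10): λ = (3·0² + 12)/(2·10) ≡ 12/7. 7⁻¹ ≡ 2 (mod 13) since 7·2 = 14 ≡ 1, so λ ≡ 12·2 ≡ 11.
  x = λ² - 0 - 0 = 121 - 0 ≡ 4; y = λ·(0 - 4) - 10 ≡ 11. → (4, 11)

(4, 11)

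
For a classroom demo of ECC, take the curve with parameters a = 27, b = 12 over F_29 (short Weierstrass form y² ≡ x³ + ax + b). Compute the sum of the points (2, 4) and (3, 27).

(2, 25)

(2, 4) + (3, 27). λ = (27 - 4)/(3 - 2) ≡ 23/1 mod 29. 1⁻¹ ≡ 1 (mod 29), so λ ≡ 23.
  x = λ² - 2 - 3 = 529 - 5 ≡ 2; y = λ·(2 - 2) - 4 ≡ 25. → (2, 25)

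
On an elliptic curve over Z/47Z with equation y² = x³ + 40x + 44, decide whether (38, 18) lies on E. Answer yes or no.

y² = 18² ≡ 42; x³ + 40x + 44 = 56436 ≡ 36 (mod 47). 42 ≠ 36.

no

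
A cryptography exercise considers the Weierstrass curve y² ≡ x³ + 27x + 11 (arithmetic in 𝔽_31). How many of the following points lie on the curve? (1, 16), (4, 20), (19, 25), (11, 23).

3

(1, 16): 16² ≡ 8, rhs ≡ 8 → on.
(4, 20): 20² ≡ 28, rhs ≡ 28 → on.
(19, 25): 25² ≡ 5, rhs ≡ 5 → on.
(11, 23): 23² ≡ 2, rhs ≡ 27 → off.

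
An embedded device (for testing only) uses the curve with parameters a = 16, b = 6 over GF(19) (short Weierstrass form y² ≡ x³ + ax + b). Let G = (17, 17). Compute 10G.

(12, 11)

Repeated addition: build up to 10G.
2G: tangent at (17, 17): λ = (3·17² + 16)/(2·17) ≡ 9/15. 15⁻¹ ≡ 14 (mod 19) since 15·14 = 210 ≡ 1, so λ ≡ 9·14 ≡ 12.
  x = λ² - 17 - 17 = 144 - 34 ≡ 15; y = λ·(17 - 15) - 17 ≡ 7. → (15, 7)
3G: (15, 7) + (17, 17). λ = (17 - 7)/(17 - 15) ≡ 10/2 mod 19. 2⁻¹ ≡ 10 (mod 19) since 2·10 = 20 ≡ 1, so λ ≡ 5.
  x = λ² - 15 - 17 = 25 - 32 ≡ 12; y = λ·(15 - 12) - 7 ≡ 8. → (12, 8)
4G: (12, 8) + (17, 17). λ = (17 - 8)/(17 - 12) ≡ 9/5 mod 19. 5⁻¹ ≡ 4 (mod 19), so λ ≡ 17.
  x = λ² - 12 - 17 = 289 - 29 ≡ 13; y = λ·(12 - 13) - 8 ≡ 13. → (13, 13)
5G: (13, 13) + (17, 17). λ = (17 - 13)/(17 - 13) ≡ 4/4 mod 19. 4⁻¹ ≡ 5 (mod 19) since 4·5 = 20 ≡ 1, so λ ≡ 1.
  x = λ² - 13 - 17 = 1 - 30 ≡ 9; y = λ·(13 - 9) - 13 ≡ 10. → (9, 10)
6G: (9, 10) + (17, 17). λ = (17 - 10)/(17 - 9) ≡ 7/8 mod 19. 8⁻¹ ≡ 12 (mod 19), so λ ≡ 8.
  x = λ² - 9 - 17 = 64 - 26 ≡ 0; y = λ·(9 - 0) - 10 ≡ 5. → (0, 5)
7G: (0, 5) + (17, 17). λ = (17 - 5)/(17 - 0) ≡ 12/17 mod 19. 17⁻¹ ≡ 9 (mod 19) since 17·9 = 153 ≡ 1, so λ ≡ 13.
  x = λ² - 0 - 17 = 169 - 17 ≡ 0; y = λ·(0 - 0) - 5 ≡ 14. → (0, 14)
8G: (0, 14) + (17, 17). λ = (17 - 14)/(17 - 0) ≡ 3/17 mod 19. 17⁻¹ ≡ 9 (mod 19), so λ ≡ 8.
  x = λ² - 0 - 17 = 64 - 17 ≡ 9; y = λ·(0 - 9) - 14 ≡ 9. → (9, 9)
9G: (9, 9) + (17, 17). λ = (17 - 9)/(17 - 9) ≡ 8/8 mod 19. 8⁻¹ ≡ 12 (mod 19) since 8·12 = 96 ≡ 1, so λ ≡ 1.
  x = λ² - 9 - 17 = 1 - 26 ≡ 13; y = λ·(9 - 13) - 9 ≡ 6. → (13, 6)
10G: (13, 6) + (17, 17). λ = (17 - 6)/(17 - 13) ≡ 11/4 mod 19. 4⁻¹ ≡ 5 (mod 19) since 4·5 = 20 ≡ 1, so λ ≡ 17.
  x = λ² - 13 - 17 = 289 - 30 ≡ 12; y = λ·(13 - 12) - 6 ≡ 11. → (12, 11)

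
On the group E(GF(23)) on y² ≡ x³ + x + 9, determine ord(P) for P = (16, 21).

2P: tangent at (16, 21): λ = (3·16² + 1)/(2·21) ≡ 10/19. 19⁻¹ ≡ 17 (mod 23), so λ ≡ 10·17 ≡ 9.
  x = λ² - 16 - 16 = 81 - 32 ≡ 3; y = λ·(16 - 3) - 21 ≡ 4. → (3, 4)
3P: (3, 4) + (16, 21). λ = (21 - 4)/(16 - 3) ≡ 17/13 mod 23. 13⁻¹ ≡ 16 (mod 23) since 13·16 = 208 ≡ 1, so λ ≡ 19.
  x = λ² - 3 - 16 = 361 - 19 ≡ 20; y = λ·(3 - 20) - 4 ≡ 18. → (20, 18)
4P: (20, 18) + (16, 21). λ = (21 - 18)/(16 - 20) ≡ 3/19 mod 23. 19⁻¹ ≡ 17 (mod 23) since 19·17 = 323 ≡ 1, so λ ≡ 5.
  x = λ² - 20 - 16 = 25 - 36 ≡ 12; y = λ·(20 - 12) - 18 ≡ 22. → (12, 22)
5P: (12, 22) + (16, 21). λ = (21 - 22)/(16 - 12) ≡ 22/4 mod 23. 4⁻¹ ≡ 6 (mod 23), so λ ≡ 17.
  x = λ² - 12 - 16 = 289 - 28 ≡ 8; y = λ·(12 - 8) - 22 ≡ 0. → (8, 0)
6P: (8, 0) + (16, 21). λ = (21 - 0)/(16 - 8) ≡ 21/8 mod 23. 8⁻¹ ≡ 3 (mod 23) since 8·3 = 24 ≡ 1, so λ ≡ 17.
  x = λ² - 8 - 16 = 289 - 24 ≡ 12; y = λ·(8 - 12) - 0 ≡ 1. → (12, 1)
7P: (12, 1) + (16, 21). λ = (21 - 1)/(16 - 12) ≡ 20/4 mod 23. 4⁻¹ ≡ 6 (mod 23), so λ ≡ 5.
  x = λ² - 12 - 16 = 25 - 28 ≡ 20; y = λ·(12 - 20) - 1 ≡ 5. → (20, 5)
8P: (20, 5) + (16, 21). λ = (21 - 5)/(16 - 20) ≡ 16/19 mod 23. 19⁻¹ ≡ 17 (mod 23), so λ ≡ 19.
  x = λ² - 20 - 16 = 361 - 36 ≡ 3; y = λ·(20 - 3) - 5 ≡ 19. → (3, 19)
9P: (3, 19) + (16, 21). λ = (21 - 19)/(16 - 3) ≡ 2/13 mod 23. 13⁻¹ ≡ 16 (mod 23), so λ ≡ 9.
  x = λ² - 3 - 16 = 81 - 19 ≡ 16; y = λ·(3 - 16) - 19 ≡ 2. → (16, 2)
10P: (16, 2) + (16, 21): same x and y₁ ≡ -y₂, so the sum is O.
10P = O, so the order is 10.

10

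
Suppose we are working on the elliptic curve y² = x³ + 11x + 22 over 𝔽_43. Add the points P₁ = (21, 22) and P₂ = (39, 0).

(19, 9)

(21, 22) + (39, 0). λ = (0 - 22)/(39 - 21) ≡ 21/18 mod 43. 18⁻¹ ≡ 12 (mod 43) since 18·12 = 216 ≡ 1, so λ ≡ 37.
  x = λ² - 21 - 39 = 1369 - 60 ≡ 19; y = λ·(21 - 19) - 22 ≡ 9. → (19, 9)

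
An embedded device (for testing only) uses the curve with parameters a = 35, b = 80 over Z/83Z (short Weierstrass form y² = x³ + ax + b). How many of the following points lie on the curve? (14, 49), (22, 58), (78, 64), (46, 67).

4

(14, 49): 49² ≡ 77, rhs ≡ 77 → on.
(22, 58): 58² ≡ 44, rhs ≡ 44 → on.
(78, 64): 64² ≡ 29, rhs ≡ 29 → on.
(46, 67): 67² ≡ 7, rhs ≡ 7 → on.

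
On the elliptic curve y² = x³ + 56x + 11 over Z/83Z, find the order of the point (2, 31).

2P: tangent at (2, 31): λ = (3·2² + 56)/(2·31) ≡ 68/62. 62⁻¹ ≡ 79 (mod 83), so λ ≡ 68·79 ≡ 60.
  x = λ² - 2 - 2 = 3600 - 4 ≡ 27; y = λ·(2 - 27) - 31 ≡ 46. → (27, 46)
3P: (27, 46) + (2, 31). λ = (31 - 46)/(2 - 27) ≡ 68/58 mod 83. 58⁻¹ ≡ 73 (mod 83) since 58·73 = 4234 ≡ 1, so λ ≡ 67.
  x = λ² - 27 - 2 = 4489 - 29 ≡ 61; y = λ·(27 - 61) - 46 ≡ 0. → (61, 0)
4P: (61, 0) + (2, 31). λ = (31 - 0)/(2 - 61) ≡ 31/24 mod 83. 24⁻¹ ≡ 45 (mod 83), so λ ≡ 67.
  x = λ² - 61 - 2 = 4489 - 63 ≡ 27; y = λ·(61 - 27) - 0 ≡ 37. → (27, 37)
5P: (27, 37) + (2, 31). λ = (31 - 37)/(2 - 27) ≡ 77/58 mod 83. 58⁻¹ ≡ 73 (mod 83), so λ ≡ 60.
  x = λ² - 27 - 2 = 3600 - 29 ≡ 2; y = λ·(27 - 2) - 37 ≡ 52. → (2, 52)
6P: (2, 52) + (2, 31): same x and y₁ ≡ -y₂, so the sum is 𝒪.
6P = 𝒪, so the order is 6.

6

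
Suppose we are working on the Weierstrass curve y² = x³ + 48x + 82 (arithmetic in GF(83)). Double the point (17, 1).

(50, 49)

tangent at (17, 1): λ = (3·17² + 48)/(2·1) ≡ 2/2. 2⁻¹ ≡ 42 (mod 83), so λ ≡ 2·42 ≡ 1.
  x = λ² - 17 - 17 = 1 - 34 ≡ 50; y = λ·(17 - 50) - 1 ≡ 49. → (50, 49)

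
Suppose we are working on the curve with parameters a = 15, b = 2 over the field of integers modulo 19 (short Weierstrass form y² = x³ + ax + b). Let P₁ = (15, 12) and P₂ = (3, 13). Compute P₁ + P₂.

(8, 8)

(15, 12) + (3, 13). λ = (13 - 12)/(3 - 15) ≡ 1/7 mod 19. 7⁻¹ ≡ 11 (mod 19), so λ ≡ 11.
  x = λ² - 15 - 3 = 121 - 18 ≡ 8; y = λ·(15 - 8) - 12 ≡ 8. → (8, 8)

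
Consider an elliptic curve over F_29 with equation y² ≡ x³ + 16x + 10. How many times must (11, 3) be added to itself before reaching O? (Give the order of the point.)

12

2P: tangent at (11, 3): λ = (3·11² + 16)/(2·3) ≡ 2/6. 6⁻¹ ≡ 5 (mod 29), so λ ≡ 2·5 ≡ 10.
  x = λ² - 11 - 11 = 100 - 22 ≡ 20; y = λ·(11 - 20) - 3 ≡ 23. → (20, 23)
3P: (20, 23) + (11, 3). λ = (3 - 23)/(11 - 20) ≡ 9/20 mod 29. 20⁻¹ ≡ 16 (mod 29), so λ ≡ 28.
  x = λ² - 20 - 11 = 784 - 31 ≡ 28; y = λ·(20 - 28) - 23 ≡ 14. → (28, 14)
4P: (28, 14) + (11, 3). λ = (3 - 14)/(11 - 28) ≡ 18/12 mod 29. 12⁻¹ ≡ 17 (mod 29) since 12·17 = 204 ≡ 1, so λ ≡ 16.
  x = λ² - 28 - 11 = 256 - 39 ≡ 14; y = λ·(28 - 14) - 14 ≡ 7. → (14, 7)
5P: (14, 7) + (11, 3). λ = (3 - 7)/(11 - 14) ≡ 25/26 mod 29. 26⁻¹ ≡ 19 (mod 29), so λ ≡ 11.
  x = λ² - 14 - 11 = 121 - 25 ≡ 9; y = λ·(14 - 9) - 7 ≡ 19. → (9, 19)
6P: (9, 19) + (11, 3). λ = (3 - 19)/(11 - 9) ≡ 13/2 mod 29. 2⁻¹ ≡ 15 (mod 29), so λ ≡ 21.
  x = λ² - 9 - 11 = 441 - 20 ≡ 15; y = λ·(9 - 15) - 19 ≡ 0. → (15, 0)
7P: (15, 0) + (11, 3). λ = (3 - 0)/(11 - 15) ≡ 3/25 mod 29. 25⁻¹ ≡ 7 (mod 29), so λ ≡ 21.
  x = λ² - 15 - 11 = 441 - 26 ≡ 9; y = λ·(15 - 9) - 0 ≡ 10. → (9, 10)
8P: (9, 10) + (11, 3). λ = (3 - 10)/(11 - 9) ≡ 22/2 mod 29. 2⁻¹ ≡ 15 (mod 29), so λ ≡ 11.
  x = λ² - 9 - 11 = 121 - 20 ≡ 14; y = λ·(9 - 14) - 10 ≡ 22. → (14, 22)
9P: (14, 22) + (11, 3). λ = (3 - 22)/(11 - 14) ≡ 10/26 mod 29. 26⁻¹ ≡ 19 (mod 29) since 26·19 = 494 ≡ 1, so λ ≡ 16.
  x = λ² - 14 - 11 = 256 - 25 ≡ 28; y = λ·(14 - 28) - 22 ≡ 15. → (28, 15)
10P: (28, 15) + (11, 3). λ = (3 - 15)/(11 - 28) ≡ 17/12 mod 29. 12⁻¹ ≡ 17 (mod 29) since 12·17 = 204 ≡ 1, so λ ≡ 28.
  x = λ² - 28 - 11 = 784 - 39 ≡ 20; y = λ·(28 - 20) - 15 ≡ 6. → (20, 6)
11P: (20, 6) + (11, 3). λ = (3 - 6)/(11 - 20) ≡ 26/20 mod 29. 20⁻¹ ≡ 16 (mod 29) since 20·16 = 320 ≡ 1, so λ ≡ 10.
  x = λ² - 20 - 11 = 100 - 31 ≡ 11; y = λ·(20 - 11) - 6 ≡ 26. → (11, 26)
12P: (11, 26) + (11, 3): same x and y₁ ≡ -y₂, so the sum is O.
12P = O, so the order is 12.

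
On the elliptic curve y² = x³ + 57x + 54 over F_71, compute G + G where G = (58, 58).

tangent at (58, 58): λ = (3·58² + 57)/(2·58) ≡ 67/45. 45⁻¹ ≡ 30 (mod 71) since 45·30 = 1350 ≡ 1, so λ ≡ 67·30 ≡ 22.
  x = λ² - 58 - 58 = 484 - 116 ≡ 13; y = λ·(58 - 13) - 58 ≡ 9. → (13, 9)

(13, 9)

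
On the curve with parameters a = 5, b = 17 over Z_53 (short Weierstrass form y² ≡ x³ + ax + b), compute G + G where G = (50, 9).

tangent at (50, 9): λ = (3·50² + 5)/(2·9) ≡ 32/18. 18⁻¹ ≡ 3 (mod 53), so λ ≡ 32·3 ≡ 43.
  x = λ² - 50 - 50 = 1849 - 100 ≡ 0; y = λ·(50 - 0) - 9 ≡ 21. → (0, 21)

(0, 21)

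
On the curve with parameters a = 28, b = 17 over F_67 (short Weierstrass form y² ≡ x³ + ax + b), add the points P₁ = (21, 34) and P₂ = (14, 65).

(21, 34) + (14, 65). λ = (65 - 34)/(14 - 21) ≡ 31/60 mod 67. 60⁻¹ ≡ 19 (mod 67), so λ ≡ 53.
  x = λ² - 21 - 14 = 2809 - 35 ≡ 27; y = λ·(21 - 27) - 34 ≡ 50. → (27, 50)

(27, 50)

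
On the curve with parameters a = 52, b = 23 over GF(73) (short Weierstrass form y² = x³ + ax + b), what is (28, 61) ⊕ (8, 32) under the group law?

(28, 61) + (8, 32). λ = (32 - 61)/(8 - 28) ≡ 44/53 mod 73. 53⁻¹ ≡ 62 (mod 73), so λ ≡ 27.
  x = λ² - 28 - 8 = 729 - 36 ≡ 36; y = λ·(28 - 36) - 61 ≡ 15. → (36, 15)

(36, 15)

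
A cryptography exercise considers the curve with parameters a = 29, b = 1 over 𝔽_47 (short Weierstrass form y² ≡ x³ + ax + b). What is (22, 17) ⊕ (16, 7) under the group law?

(17, 7)

(22, 17) + (16, 7). λ = (7 - 17)/(16 - 22) ≡ 37/41 mod 47. 41⁻¹ ≡ 39 (mod 47), so λ ≡ 33.
  x = λ² - 22 - 16 = 1089 - 38 ≡ 17; y = λ·(22 - 17) - 17 ≡ 7. → (17, 7)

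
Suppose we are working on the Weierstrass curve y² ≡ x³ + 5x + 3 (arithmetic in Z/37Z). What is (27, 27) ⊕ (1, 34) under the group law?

(27, 27) + (1, 34). λ = (34 - 27)/(1 - 27) ≡ 7/11 mod 37. 11⁻¹ ≡ 27 (mod 37), so λ ≡ 4.
  x = λ² - 27 - 1 = 16 - 28 ≡ 25; y = λ·(27 - 25) - 27 ≡ 18. → (25, 18)

(25, 18)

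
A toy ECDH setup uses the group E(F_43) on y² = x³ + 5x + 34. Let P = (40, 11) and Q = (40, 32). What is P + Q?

O

The two points share x = 40 and their y-coordinates satisfy 11 + 32 ≡ 0 (mod 43), so they are inverses. Their sum is ∞.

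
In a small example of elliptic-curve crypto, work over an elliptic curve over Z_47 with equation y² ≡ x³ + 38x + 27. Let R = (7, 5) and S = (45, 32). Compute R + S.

(4, 33)

(7, 5) + (45, 32). λ = (32 - 5)/(45 - 7) ≡ 27/38 mod 47. 38⁻¹ ≡ 26 (mod 47) since 38·26 = 988 ≡ 1, so λ ≡ 44.
  x = λ² - 7 - 45 = 1936 - 52 ≡ 4; y = λ·(7 - 4) - 5 ≡ 33. → (4, 33)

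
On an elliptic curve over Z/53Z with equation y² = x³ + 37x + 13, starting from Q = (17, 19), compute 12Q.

(17, 34)

Double-and-add on 12 = (1100)₂. Start with Q = (17, 19) for the leading 1-bit.
double: tangent at (17, 19): λ = (3·17² + 37)/(2·19) ≡ 3/38. 38⁻¹ ≡ 7 (mod 53) since 38·7 = 266 ≡ 1, so λ ≡ 3·7 ≡ 21.
  x = λ² - 17 - 17 = 441 - 34 ≡ 36; y = λ·(17 - 36) - 19 ≡ 6. → (36, 6)
add Q: (36, 6) + (17, 19). λ = (19 - 6)/(17 - 36) ≡ 13/34 mod 53. 34⁻¹ ≡ 39 (mod 53) since 34·39 = 1326 ≡ 1, so λ ≡ 30.
  x = λ² - 36 - 17 = 900 - 53 ≡ 52; y = λ·(36 - 52) - 6 ≡ 44. → (52, 44)
double: tangent at (52, 44): λ = (3·52² + 37)/(2·44) ≡ 40/35. 35⁻¹ ≡ 50 (mod 53) since 35·50 = 1750 ≡ 1, so λ ≡ 40·50 ≡ 39.
  x = λ² - 52 - 52 = 1521 - 104 ≡ 39; y = λ·(52 - 39) - 44 ≡ 39. → (39, 39)
double: tangent at (39, 39): λ = (3·39² + 37)/(2·39) ≡ 42/25. 25⁻¹ ≡ 17 (mod 53), so λ ≡ 42·17 ≡ 25.
  x = λ² - 39 - 39 = 625 - 78 ≡ 17; y = λ·(39 - 17) - 39 ≡ 34. → (17, 34)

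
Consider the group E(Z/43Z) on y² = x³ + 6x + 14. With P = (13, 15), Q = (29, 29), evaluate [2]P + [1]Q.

(23, 35)

First 2P:
Repeated addition: build up to 2P.
2P: tangent at (13, 15): λ = (3·13² + 6)/(2·15) ≡ 40/30. 30⁻¹ ≡ 33 (mod 43) since 30·33 = 990 ≡ 1, so λ ≡ 40·33 ≡ 30.
  x = λ² - 13 - 13 = 900 - 26 ≡ 14; y = λ·(13 - 14) - 15 ≡ 41. → (14, 41)
2P = (14, 41).
Finally 2P + Q:
(14, 41) + (29, 29). λ = (29 - 41)/(29 - 14) ≡ 31/15 mod 43. 15⁻¹ ≡ 23 (mod 43), so λ ≡ 25.
  x = λ² - 14 - 29 = 625 - 43 ≡ 23; y = λ·(14 - 23) - 41 ≡ 35. → (23, 35)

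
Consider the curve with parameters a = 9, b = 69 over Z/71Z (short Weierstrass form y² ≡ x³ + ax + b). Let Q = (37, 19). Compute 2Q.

tangent at (37, 19): λ = (3·37² + 9)/(2·19) ≡ 69/38. 38⁻¹ ≡ 43 (mod 71), so λ ≡ 69·43 ≡ 56.
  x = λ² - 37 - 37 = 3136 - 74 ≡ 9; y = λ·(37 - 9) - 19 ≡ 58. → (9, 58)

(9, 58)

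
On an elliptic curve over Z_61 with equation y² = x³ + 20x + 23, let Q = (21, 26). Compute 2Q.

(16, 48)

tangent at (21, 26): λ = (3·21² + 20)/(2·26) ≡ 1/52. 52⁻¹ ≡ 27 (mod 61), so λ ≡ 1·27 ≡ 27.
  x = λ² - 21 - 21 = 729 - 42 ≡ 16; y = λ·(21 - 16) - 26 ≡ 48. → (16, 48)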